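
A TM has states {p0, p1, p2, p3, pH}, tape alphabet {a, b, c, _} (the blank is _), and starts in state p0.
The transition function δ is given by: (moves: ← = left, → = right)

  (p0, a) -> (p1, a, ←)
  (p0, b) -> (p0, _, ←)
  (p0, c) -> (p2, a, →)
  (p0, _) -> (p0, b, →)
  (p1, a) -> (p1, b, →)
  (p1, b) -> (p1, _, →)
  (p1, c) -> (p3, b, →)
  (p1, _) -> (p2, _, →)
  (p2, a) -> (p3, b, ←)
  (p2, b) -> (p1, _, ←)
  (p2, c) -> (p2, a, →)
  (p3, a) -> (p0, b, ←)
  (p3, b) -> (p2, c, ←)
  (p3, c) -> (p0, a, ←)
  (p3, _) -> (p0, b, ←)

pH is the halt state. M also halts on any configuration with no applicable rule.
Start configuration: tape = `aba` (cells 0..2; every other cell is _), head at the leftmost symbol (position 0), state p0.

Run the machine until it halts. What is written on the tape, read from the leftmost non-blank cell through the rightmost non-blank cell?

state=p0 head=0 tape=_____[a]ba__   (p0,a)→(p1,a,←)
state=p1 head=-1 tape=____[_]aba__   (p1,_)→(p2,_,→)
state=p2 head=0 tape=_____[a]ba__   (p2,a)→(p3,b,←)
state=p3 head=-1 tape=____[_]bba__   (p3,_)→(p0,b,←)
state=p0 head=-2 tape=___[_]bbba__   (p0,_)→(p0,b,→)
state=p0 head=-1 tape=___b[b]bba__   (p0,b)→(p0,_,←)
state=p0 head=-2 tape=___[b]_bba__   (p0,b)→(p0,_,←)
state=p0 head=-3 tape=__[_]__bba__   (p0,_)→(p0,b,→)
state=p0 head=-2 tape=__b[_]_bba__   (p0,_)→(p0,b,→)
state=p0 head=-1 tape=__bb[_]bba__   (p0,_)→(p0,b,→)
state=p0 head=0 tape=__bbb[b]ba__   (p0,b)→(p0,_,←)
state=p0 head=-1 tape=__bb[b]_ba__   (p0,b)→(p0,_,←)
state=p0 head=-2 tape=__b[b]__ba__   (p0,b)→(p0,_,←)
state=p0 head=-3 tape=__[b]___ba__   (p0,b)→(p0,_,←)
state=p0 head=-4 tape=_[_]____ba__   (p0,_)→(p0,b,→)
state=p0 head=-3 tape=_b[_]___ba__   (p0,_)→(p0,b,→)
state=p0 head=-2 tape=_bb[_]__ba__   (p0,_)→(p0,b,→)
state=p0 head=-1 tape=_bbb[_]_ba__   (p0,_)→(p0,b,→)
state=p0 head=0 tape=_bbbb[_]ba__   (p0,_)→(p0,b,→)
state=p0 head=1 tape=_bbbbb[b]a__   (p0,b)→(p0,_,←)
state=p0 head=0 tape=_bbbb[b]_a__   (p0,b)→(p0,_,←)
state=p0 head=-1 tape=_bbb[b]__a__   (p0,b)→(p0,_,←)
state=p0 head=-2 tape=_bb[b]___a__   (p0,b)→(p0,_,←)
state=p0 head=-3 tape=_b[b]____a__   (p0,b)→(p0,_,←)
state=p0 head=-4 tape=_[b]_____a__   (p0,b)→(p0,_,←)
state=p0 head=-5 tape=[_]______a__   (p0,_)→(p0,b,→)
state=p0 head=-4 tape=b[_]_____a__   (p0,_)→(p0,b,→)
state=p0 head=-3 tape=bb[_]____a__   (p0,_)→(p0,b,→)
state=p0 head=-2 tape=bbb[_]___a__   (p0,_)→(p0,b,→)
state=p0 head=-1 tape=bbbb[_]__a__   (p0,_)→(p0,b,→)
state=p0 head=0 tape=bbbbb[_]_a__   (p0,_)→(p0,b,→)
state=p0 head=1 tape=bbbbbb[_]a__   (p0,_)→(p0,b,→)
state=p0 head=2 tape=bbbbbbb[a]__   (p0,a)→(p1,a,←)
state=p1 head=1 tape=bbbbbb[b]a__   (p1,b)→(p1,_,→)
state=p1 head=2 tape=bbbbbb_[a]__   (p1,a)→(p1,b,→)
state=p1 head=3 tape=bbbbbb_b[_]_   (p1,_)→(p2,_,→)
state=p2 head=4 tape=bbbbbb_b_[_]
The non-blank tape span at halt is bbbbbb_b.

bbbbbb_b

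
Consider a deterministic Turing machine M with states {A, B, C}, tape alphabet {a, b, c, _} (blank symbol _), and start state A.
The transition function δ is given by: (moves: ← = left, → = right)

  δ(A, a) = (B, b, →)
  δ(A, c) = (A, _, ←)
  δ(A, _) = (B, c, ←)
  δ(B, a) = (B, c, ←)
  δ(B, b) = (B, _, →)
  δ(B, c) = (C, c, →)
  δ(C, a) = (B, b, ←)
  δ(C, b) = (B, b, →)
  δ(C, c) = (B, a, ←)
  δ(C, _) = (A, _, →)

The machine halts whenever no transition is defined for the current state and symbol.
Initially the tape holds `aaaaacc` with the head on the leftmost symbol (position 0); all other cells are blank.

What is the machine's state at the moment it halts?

state=A head=0 tape=[a]aaaacc_   (A,a)→(B,b,→)
state=B head=1 tape=b[a]aaacc_   (B,a)→(B,c,←)
state=B head=0 tape=[b]caaacc_   (B,b)→(B,_,→)
state=B head=1 tape=_[c]aaacc_   (B,c)→(C,c,→)
state=C head=2 tape=_c[a]aacc_   (C,a)→(B,b,←)
state=B head=1 tape=_[c]baacc_   (B,c)→(C,c,→)
state=C head=2 tape=_c[b]aacc_   (C,b)→(B,b,→)
state=B head=3 tape=_cb[a]acc_   (B,a)→(B,c,←)
state=B head=2 tape=_c[b]cacc_   (B,b)→(B,_,→)
state=B head=3 tape=_c_[c]acc_   (B,c)→(C,c,→)
state=C head=4 tape=_c_c[a]cc_   (C,a)→(B,b,←)
state=B head=3 tape=_c_[c]bcc_   (B,c)→(C,c,→)
state=C head=4 tape=_c_c[b]cc_   (C,b)→(B,b,→)
state=B head=5 tape=_c_cb[c]c_   (B,c)→(C,c,→)
state=C head=6 tape=_c_cbc[c]_   (C,c)→(B,a,←)
state=B head=5 tape=_c_cb[c]a_   (B,c)→(C,c,→)
state=C head=6 tape=_c_cbc[a]_   (C,a)→(B,b,←)
state=B head=5 tape=_c_cb[c]b_   (B,c)→(C,c,→)
state=C head=6 tape=_c_cbc[b]_   (C,b)→(B,b,→)
state=B head=7 tape=_c_cbcb[_]
No transition is defined for (B, _); M halts in state B.

B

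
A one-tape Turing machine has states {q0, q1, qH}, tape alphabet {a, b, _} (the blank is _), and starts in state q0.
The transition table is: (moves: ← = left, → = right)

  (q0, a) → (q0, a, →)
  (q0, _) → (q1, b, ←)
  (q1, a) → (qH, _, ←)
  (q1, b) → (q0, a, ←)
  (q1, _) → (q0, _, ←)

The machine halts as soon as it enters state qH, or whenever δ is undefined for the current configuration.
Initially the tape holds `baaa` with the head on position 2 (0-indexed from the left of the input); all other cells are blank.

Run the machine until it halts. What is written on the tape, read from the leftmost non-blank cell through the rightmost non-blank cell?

baa_b

state=q0 head=2 tape=ba[a]a_   (q0,a)→(q0,a,→)
state=q0 head=3 tape=baa[a]_   (q0,a)→(q0,a,→)
state=q0 head=4 tape=baaa[_]   (q0,_)→(q1,b,←)
state=q1 head=3 tape=baa[a]b   (q1,a)→(qH,_,←)
state=qH head=2 tape=ba[a]_b
The non-blank tape span at halt is baa_b.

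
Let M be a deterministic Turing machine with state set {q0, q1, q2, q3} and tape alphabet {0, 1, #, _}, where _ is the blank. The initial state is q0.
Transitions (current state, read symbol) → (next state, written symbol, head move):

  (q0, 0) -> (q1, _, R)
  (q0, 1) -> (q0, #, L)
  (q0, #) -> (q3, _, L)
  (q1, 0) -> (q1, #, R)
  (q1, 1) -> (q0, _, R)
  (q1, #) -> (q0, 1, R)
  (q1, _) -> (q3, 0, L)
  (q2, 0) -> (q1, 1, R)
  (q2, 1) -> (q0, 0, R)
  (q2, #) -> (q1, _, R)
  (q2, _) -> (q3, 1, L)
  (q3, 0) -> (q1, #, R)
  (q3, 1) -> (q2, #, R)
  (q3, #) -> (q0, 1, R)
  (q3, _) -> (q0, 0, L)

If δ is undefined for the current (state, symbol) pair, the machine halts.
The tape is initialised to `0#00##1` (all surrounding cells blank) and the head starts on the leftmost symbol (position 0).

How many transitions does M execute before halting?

q0 | [0]#00##1   read 0 → write _, move R, go to q1
q1 | _[#]00##1   read # → write 1, move R, go to q0
q0 | _1[0]0##1   read 0 → write _, move R, go to q1
q1 | _1_[0]##1   read 0 → write #, move R, go to q1
q1 | _1_#[#]#1   read # → write 1, move R, go to q0
q0 | _1_#1[#]1   read # → write _, move L, go to q3
q3 | _1_#[1]_1   read 1 → write #, move R, go to q2
q2 | _1_##[_]1   read _ → write 1, move L, go to q3
q3 | _1_#[#]11   read # → write 1, move R, go to q0
q0 | _1_#1[1]1   read 1 → write #, move L, go to q0
q0 | _1_#[1]#1   read 1 → write #, move L, go to q0
q0 | _1_[#]##1   read # → write _, move L, go to q3
q3 | _1[_]_##1   read _ → write 0, move L, go to q0
q0 | _[1]0_##1   read 1 → write #, move L, go to q0
q0 | [_]#0_##1
M halts after 14 transitions.

14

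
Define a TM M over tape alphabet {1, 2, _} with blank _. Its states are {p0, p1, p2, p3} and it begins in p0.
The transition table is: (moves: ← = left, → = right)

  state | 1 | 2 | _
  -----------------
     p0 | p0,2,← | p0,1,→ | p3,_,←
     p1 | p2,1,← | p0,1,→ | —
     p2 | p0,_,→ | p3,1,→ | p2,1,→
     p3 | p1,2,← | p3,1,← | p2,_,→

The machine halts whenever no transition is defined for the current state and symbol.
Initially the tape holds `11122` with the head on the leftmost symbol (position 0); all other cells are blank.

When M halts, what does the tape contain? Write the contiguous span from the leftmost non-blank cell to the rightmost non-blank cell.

p0 | ___[1]1122   read 1 → write 2, move ←, go to p0
p0 | __[_]21122   read _ → write _, move ←, go to p3
p3 | _[_]_21122   read _ → write _, move →, go to p2
p2 | __[_]21122   read _ → write 1, move →, go to p2
p2 | __1[2]1122   read 2 → write 1, move →, go to p3
p3 | __11[1]122   read 1 → write 2, move ←, go to p1
p1 | __1[1]2122   read 1 → write 1, move ←, go to p2
p2 | __[1]12122   read 1 → write _, move →, go to p0
p0 | ___[1]2122   read 1 → write 2, move ←, go to p0
p0 | __[_]22122   read _ → write _, move ←, go to p3
p3 | _[_]_22122   read _ → write _, move →, go to p2
p2 | __[_]22122   read _ → write 1, move →, go to p2
p2 | __1[2]2122   read 2 → write 1, move →, go to p3
p3 | __11[2]122   read 2 → write 1, move ←, go to p3
p3 | __1[1]1122   read 1 → write 2, move ←, go to p1
p1 | __[1]21122   read 1 → write 1, move ←, go to p2
p2 | _[_]121122   read _ → write 1, move →, go to p2
p2 | _1[1]21122   read 1 → write _, move →, go to p0
p0 | _1_[2]1122   read 2 → write 1, move →, go to p0
p0 | _1_1[1]122   read 1 → write 2, move ←, go to p0
p0 | _1_[1]2122   read 1 → write 2, move ←, go to p0
p0 | _1[_]22122   read _ → write _, move ←, go to p3
p3 | _[1]_22122   read 1 → write 2, move ←, go to p1
p1 | [_]2_22122
The non-blank tape span at halt is 2_22122.

2_22122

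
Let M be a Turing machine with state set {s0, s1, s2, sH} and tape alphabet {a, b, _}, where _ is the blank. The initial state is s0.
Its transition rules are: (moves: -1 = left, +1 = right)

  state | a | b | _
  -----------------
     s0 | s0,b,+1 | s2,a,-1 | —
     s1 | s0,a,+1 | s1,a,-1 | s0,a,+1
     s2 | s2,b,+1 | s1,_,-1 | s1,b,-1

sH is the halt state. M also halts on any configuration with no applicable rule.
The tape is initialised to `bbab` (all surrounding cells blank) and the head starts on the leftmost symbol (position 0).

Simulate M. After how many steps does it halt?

state=s0 head=0 tape=___[b]bab   (s0,b)→(s2,a,-1)
state=s2 head=-1 tape=__[_]abab   (s2,_)→(s1,b,-1)
state=s1 head=-2 tape=_[_]babab   (s1,_)→(s0,a,+1)
state=s0 head=-1 tape=_a[b]abab   (s0,b)→(s2,a,-1)
state=s2 head=-2 tape=_[a]aabab   (s2,a)→(s2,b,+1)
state=s2 head=-1 tape=_b[a]abab   (s2,a)→(s2,b,+1)
state=s2 head=0 tape=_bb[a]bab   (s2,a)→(s2,b,+1)
state=s2 head=1 tape=_bbb[b]ab   (s2,b)→(s1,_,-1)
state=s1 head=0 tape=_bb[b]_ab   (s1,b)→(s1,a,-1)
state=s1 head=-1 tape=_b[b]a_ab   (s1,b)→(s1,a,-1)
state=s1 head=-2 tape=_[b]aa_ab   (s1,b)→(s1,a,-1)
state=s1 head=-3 tape=[_]aaa_ab   (s1,_)→(s0,a,+1)
state=s0 head=-2 tape=a[a]aa_ab   (s0,a)→(s0,b,+1)
state=s0 head=-1 tape=ab[a]a_ab   (s0,a)→(s0,b,+1)
state=s0 head=0 tape=abb[a]_ab   (s0,a)→(s0,b,+1)
state=s0 head=1 tape=abbb[_]ab
M halts after 15 transitions.

15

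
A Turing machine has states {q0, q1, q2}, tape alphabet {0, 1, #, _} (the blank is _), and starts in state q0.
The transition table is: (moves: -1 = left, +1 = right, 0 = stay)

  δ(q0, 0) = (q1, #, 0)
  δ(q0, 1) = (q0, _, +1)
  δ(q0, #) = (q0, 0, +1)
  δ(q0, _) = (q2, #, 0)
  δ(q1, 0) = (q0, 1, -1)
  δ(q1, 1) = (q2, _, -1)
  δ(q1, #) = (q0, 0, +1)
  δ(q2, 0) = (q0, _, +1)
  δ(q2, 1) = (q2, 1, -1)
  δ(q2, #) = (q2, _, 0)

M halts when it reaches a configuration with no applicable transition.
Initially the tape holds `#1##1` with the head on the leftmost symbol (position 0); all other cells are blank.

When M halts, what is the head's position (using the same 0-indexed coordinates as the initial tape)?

q0 | [#]1##1_   read # → write 0, move +1, go to q0
q0 | 0[1]##1_   read 1 → write _, move +1, go to q0
q0 | 0_[#]#1_   read # → write 0, move +1, go to q0
q0 | 0_0[#]1_   read # → write 0, move +1, go to q0
q0 | 0_00[1]_   read 1 → write _, move +1, go to q0
q0 | 0_00_[_]   read _ → write #, move 0, go to q2
q2 | 0_00_[#]   read # → write _, move 0, go to q2
q2 | 0_00_[_]
At halt the head is at cell 5.

5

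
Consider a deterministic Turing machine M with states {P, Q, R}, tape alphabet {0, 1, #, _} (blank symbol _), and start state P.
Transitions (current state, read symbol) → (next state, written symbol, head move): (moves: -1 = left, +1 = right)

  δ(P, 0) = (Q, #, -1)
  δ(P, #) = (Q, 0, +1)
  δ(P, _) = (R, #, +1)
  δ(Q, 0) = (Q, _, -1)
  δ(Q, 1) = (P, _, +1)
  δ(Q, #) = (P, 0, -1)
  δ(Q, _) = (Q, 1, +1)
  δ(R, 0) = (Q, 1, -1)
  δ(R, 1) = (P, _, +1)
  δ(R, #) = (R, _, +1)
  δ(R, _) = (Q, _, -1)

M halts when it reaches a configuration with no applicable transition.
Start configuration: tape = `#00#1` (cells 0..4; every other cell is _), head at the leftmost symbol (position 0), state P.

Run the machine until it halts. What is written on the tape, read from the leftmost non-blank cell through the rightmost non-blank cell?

state=P head=0 tape=_[#]00#1__   (P,#)→(Q,0,+1)
state=Q head=1 tape=_0[0]0#1__   (Q,0)→(Q,_,-1)
state=Q head=0 tape=_[0]_0#1__   (Q,0)→(Q,_,-1)
state=Q head=-1 tape=[_]__0#1__   (Q,_)→(Q,1,+1)
state=Q head=0 tape=1[_]_0#1__   (Q,_)→(Q,1,+1)
state=Q head=1 tape=11[_]0#1__   (Q,_)→(Q,1,+1)
state=Q head=2 tape=111[0]#1__   (Q,0)→(Q,_,-1)
state=Q head=1 tape=11[1]_#1__   (Q,1)→(P,_,+1)
state=P head=2 tape=11_[_]#1__   (P,_)→(R,#,+1)
state=R head=3 tape=11_#[#]1__   (R,#)→(R,_,+1)
state=R head=4 tape=11_#_[1]__   (R,1)→(P,_,+1)
state=P head=5 tape=11_#__[_]_   (P,_)→(R,#,+1)
state=R head=6 tape=11_#__#[_]   (R,_)→(Q,_,-1)
state=Q head=5 tape=11_#__[#]_   (Q,#)→(P,0,-1)
state=P head=4 tape=11_#_[_]0_   (P,_)→(R,#,+1)
state=R head=5 tape=11_#_#[0]_   (R,0)→(Q,1,-1)
state=Q head=4 tape=11_#_[#]1_   (Q,#)→(P,0,-1)
state=P head=3 tape=11_#[_]01_   (P,_)→(R,#,+1)
state=R head=4 tape=11_##[0]1_   (R,0)→(Q,1,-1)
state=Q head=3 tape=11_#[#]11_   (Q,#)→(P,0,-1)
state=P head=2 tape=11_[#]011_   (P,#)→(Q,0,+1)
state=Q head=3 tape=11_0[0]11_   (Q,0)→(Q,_,-1)
state=Q head=2 tape=11_[0]_11_   (Q,0)→(Q,_,-1)
state=Q head=1 tape=11[_]__11_   (Q,_)→(Q,1,+1)
state=Q head=2 tape=111[_]_11_   (Q,_)→(Q,1,+1)
state=Q head=3 tape=1111[_]11_   (Q,_)→(Q,1,+1)
state=Q head=4 tape=11111[1]1_   (Q,1)→(P,_,+1)
state=P head=5 tape=11111_[1]_
The non-blank tape span at halt is 11111_1.

11111_1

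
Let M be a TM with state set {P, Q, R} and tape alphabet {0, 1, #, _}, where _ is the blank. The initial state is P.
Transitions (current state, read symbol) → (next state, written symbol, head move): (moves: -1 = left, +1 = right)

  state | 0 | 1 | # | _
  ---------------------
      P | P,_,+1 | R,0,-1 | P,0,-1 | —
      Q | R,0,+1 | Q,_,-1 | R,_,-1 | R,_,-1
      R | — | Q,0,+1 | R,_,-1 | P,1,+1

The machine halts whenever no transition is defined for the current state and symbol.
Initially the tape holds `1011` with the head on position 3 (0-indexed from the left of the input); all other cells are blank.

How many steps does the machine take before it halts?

4

state=P head=3 tape=101[1]__   (P,1)→(R,0,-1)
state=R head=2 tape=10[1]0__   (R,1)→(Q,0,+1)
state=Q head=3 tape=100[0]__   (Q,0)→(R,0,+1)
state=R head=4 tape=1000[_]_   (R,_)→(P,1,+1)
state=P head=5 tape=10001[_]
M halts after 4 transitions.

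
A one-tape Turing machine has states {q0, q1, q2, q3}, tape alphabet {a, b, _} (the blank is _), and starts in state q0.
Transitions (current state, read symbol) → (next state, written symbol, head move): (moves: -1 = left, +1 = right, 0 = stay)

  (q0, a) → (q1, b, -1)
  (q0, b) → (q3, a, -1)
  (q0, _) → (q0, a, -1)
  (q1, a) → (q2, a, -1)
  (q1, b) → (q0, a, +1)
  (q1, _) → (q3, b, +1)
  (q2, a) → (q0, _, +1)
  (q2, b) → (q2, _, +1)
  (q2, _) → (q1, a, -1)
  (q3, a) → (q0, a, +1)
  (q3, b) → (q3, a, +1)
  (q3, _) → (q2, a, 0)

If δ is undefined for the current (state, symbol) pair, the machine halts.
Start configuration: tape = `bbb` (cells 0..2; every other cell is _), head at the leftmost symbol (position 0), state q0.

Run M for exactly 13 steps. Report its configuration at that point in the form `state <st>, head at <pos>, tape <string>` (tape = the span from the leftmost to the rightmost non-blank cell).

state=q0 head=0 tape=_[b]bb__   (q0,b)→(q3,a,-1)
state=q3 head=-1 tape=[_]abb__   (q3,_)→(q2,a,0)
state=q2 head=-1 tape=[a]abb__   (q2,a)→(q0,_,+1)
state=q0 head=0 tape=_[a]bb__   (q0,a)→(q1,b,-1)
state=q1 head=-1 tape=[_]bbb__   (q1,_)→(q3,b,+1)
state=q3 head=0 tape=b[b]bb__   (q3,b)→(q3,a,+1)
state=q3 head=1 tape=ba[b]b__   (q3,b)→(q3,a,+1)
state=q3 head=2 tape=baa[b]__   (q3,b)→(q3,a,+1)
state=q3 head=3 tape=baaa[_]_   (q3,_)→(q2,a,0)
state=q2 head=3 tape=baaa[a]_   (q2,a)→(q0,_,+1)
state=q0 head=4 tape=baaa_[_]   (q0,_)→(q0,a,-1)
state=q0 head=3 tape=baaa[_]a   (q0,_)→(q0,a,-1)
state=q0 head=2 tape=baa[a]aa   (q0,a)→(q1,b,-1)
state=q1 head=1 tape=ba[a]baa
After 13 steps: state q1, head at 1, tape baabaa.

state q1, head at 1, tape baabaa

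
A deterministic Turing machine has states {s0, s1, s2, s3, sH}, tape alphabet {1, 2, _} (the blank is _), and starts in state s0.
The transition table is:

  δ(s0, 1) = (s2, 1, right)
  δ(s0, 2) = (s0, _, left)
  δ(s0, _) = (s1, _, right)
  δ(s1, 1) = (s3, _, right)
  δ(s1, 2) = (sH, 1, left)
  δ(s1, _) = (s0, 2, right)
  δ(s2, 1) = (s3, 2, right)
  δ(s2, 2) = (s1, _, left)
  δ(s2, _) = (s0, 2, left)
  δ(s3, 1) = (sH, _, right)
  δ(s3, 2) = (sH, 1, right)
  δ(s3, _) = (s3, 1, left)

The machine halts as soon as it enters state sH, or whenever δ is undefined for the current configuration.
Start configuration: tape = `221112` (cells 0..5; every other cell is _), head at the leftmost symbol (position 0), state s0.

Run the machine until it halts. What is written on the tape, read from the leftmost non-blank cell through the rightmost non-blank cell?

2___12

state=s0 head=0 tape=_[2]21112   (s0,2)→(s0,_,left)
state=s0 head=-1 tape=[_]_21112   (s0,_)→(s1,_,right)
state=s1 head=0 tape=_[_]21112   (s1,_)→(s0,2,right)
state=s0 head=1 tape=_2[2]1112   (s0,2)→(s0,_,left)
state=s0 head=0 tape=_[2]_1112   (s0,2)→(s0,_,left)
state=s0 head=-1 tape=[_]__1112   (s0,_)→(s1,_,right)
state=s1 head=0 tape=_[_]_1112   (s1,_)→(s0,2,right)
state=s0 head=1 tape=_2[_]1112   (s0,_)→(s1,_,right)
state=s1 head=2 tape=_2_[1]112   (s1,1)→(s3,_,right)
state=s3 head=3 tape=_2__[1]12   (s3,1)→(sH,_,right)
state=sH head=4 tape=_2___[1]2
The non-blank tape span at halt is 2___12.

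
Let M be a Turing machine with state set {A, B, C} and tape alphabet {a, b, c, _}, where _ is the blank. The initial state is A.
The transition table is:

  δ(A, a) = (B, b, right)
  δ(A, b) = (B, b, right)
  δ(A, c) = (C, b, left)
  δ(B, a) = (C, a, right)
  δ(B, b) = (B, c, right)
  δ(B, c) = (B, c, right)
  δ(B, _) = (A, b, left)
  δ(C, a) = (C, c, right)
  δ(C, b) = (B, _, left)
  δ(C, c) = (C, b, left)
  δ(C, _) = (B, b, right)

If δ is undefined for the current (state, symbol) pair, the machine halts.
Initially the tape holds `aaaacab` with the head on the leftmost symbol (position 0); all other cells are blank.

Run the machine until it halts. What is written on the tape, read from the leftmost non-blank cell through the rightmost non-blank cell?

b_bbbbab

A | __[a]aaacab   read a → write b, move right, go to B
B | __b[a]aacab   read a → write a, move right, go to C
C | __ba[a]acab   read a → write c, move right, go to C
C | __bac[a]cab   read a → write c, move right, go to C
C | __bacc[c]ab   read c → write b, move left, go to C
C | __bac[c]bab   read c → write b, move left, go to C
C | __ba[c]bbab   read c → write b, move left, go to C
C | __b[a]bbbab   read a → write c, move right, go to C
C | __bc[b]bbab   read b → write _, move left, go to B
B | __b[c]_bbab   read c → write c, move right, go to B
B | __bc[_]bbab   read _ → write b, move left, go to A
A | __b[c]bbbab   read c → write b, move left, go to C
C | __[b]bbbbab   read b → write _, move left, go to B
B | _[_]_bbbbab   read _ → write b, move left, go to A
A | [_]b_bbbbab
The non-blank tape span at halt is b_bbbbab.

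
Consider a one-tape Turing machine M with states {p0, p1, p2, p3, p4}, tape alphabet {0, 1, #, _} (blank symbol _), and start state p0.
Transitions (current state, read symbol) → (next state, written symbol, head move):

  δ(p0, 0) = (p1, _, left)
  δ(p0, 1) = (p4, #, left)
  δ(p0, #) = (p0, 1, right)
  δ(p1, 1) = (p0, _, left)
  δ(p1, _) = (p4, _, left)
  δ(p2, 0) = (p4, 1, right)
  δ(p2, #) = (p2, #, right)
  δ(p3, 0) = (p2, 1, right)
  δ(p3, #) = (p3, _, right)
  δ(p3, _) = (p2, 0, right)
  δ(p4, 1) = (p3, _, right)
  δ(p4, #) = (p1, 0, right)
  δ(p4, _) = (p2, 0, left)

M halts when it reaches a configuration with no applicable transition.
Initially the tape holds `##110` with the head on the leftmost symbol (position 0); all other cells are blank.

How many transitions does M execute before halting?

5

state=p0 head=0 tape=[#]#110   (p0,#)→(p0,1,right)
state=p0 head=1 tape=1[#]110   (p0,#)→(p0,1,right)
state=p0 head=2 tape=11[1]10   (p0,1)→(p4,#,left)
state=p4 head=1 tape=1[1]#10   (p4,1)→(p3,_,right)
state=p3 head=2 tape=1_[#]10   (p3,#)→(p3,_,right)
state=p3 head=3 tape=1__[1]0
M halts after 5 transitions.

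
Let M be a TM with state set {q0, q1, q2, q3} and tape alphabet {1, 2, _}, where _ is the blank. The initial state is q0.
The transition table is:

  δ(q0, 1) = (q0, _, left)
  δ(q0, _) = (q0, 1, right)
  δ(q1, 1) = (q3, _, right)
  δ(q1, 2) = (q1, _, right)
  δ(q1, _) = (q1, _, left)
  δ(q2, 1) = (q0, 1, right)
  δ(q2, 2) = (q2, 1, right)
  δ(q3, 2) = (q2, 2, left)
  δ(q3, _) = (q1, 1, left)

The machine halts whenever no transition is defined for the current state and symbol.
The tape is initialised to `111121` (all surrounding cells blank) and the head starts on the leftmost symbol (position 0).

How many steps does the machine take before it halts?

36

state=q0 head=0 tape=____[1]11121   (q0,1)→(q0,_,left)
state=q0 head=-1 tape=___[_]_11121   (q0,_)→(q0,1,right)
state=q0 head=0 tape=___1[_]11121   (q0,_)→(q0,1,right)
state=q0 head=1 tape=___11[1]1121   (q0,1)→(q0,_,left)
state=q0 head=0 tape=___1[1]_1121   (q0,1)→(q0,_,left)
state=q0 head=-1 tape=___[1]__1121   (q0,1)→(q0,_,left)
state=q0 head=-2 tape=__[_]___1121   (q0,_)→(q0,1,right)
state=q0 head=-1 tape=__1[_]__1121   (q0,_)→(q0,1,right)
state=q0 head=0 tape=__11[_]_1121   (q0,_)→(q0,1,right)
state=q0 head=1 tape=__111[_]1121   (q0,_)→(q0,1,right)
state=q0 head=2 tape=__1111[1]121   (q0,1)→(q0,_,left)
state=q0 head=1 tape=__111[1]_121   (q0,1)→(q0,_,left)
state=q0 head=0 tape=__11[1]__121   (q0,1)→(q0,_,left)
state=q0 head=-1 tape=__1[1]___121   (q0,1)→(q0,_,left)
state=q0 head=-2 tape=__[1]____121   (q0,1)→(q0,_,left)
state=q0 head=-3 tape=_[_]_____121   (q0,_)→(q0,1,right)
state=q0 head=-2 tape=_1[_]____121   (q0,_)→(q0,1,right)
state=q0 head=-1 tape=_11[_]___121   (q0,_)→(q0,1,right)
state=q0 head=0 tape=_111[_]__121   (q0,_)→(q0,1,right)
state=q0 head=1 tape=_1111[_]_121   (q0,_)→(q0,1,right)
state=q0 head=2 tape=_11111[_]121   (q0,_)→(q0,1,right)
state=q0 head=3 tape=_111111[1]21   (q0,1)→(q0,_,left)
state=q0 head=2 tape=_11111[1]_21   (q0,1)→(q0,_,left)
state=q0 head=1 tape=_1111[1]__21   (q0,1)→(q0,_,left)
state=q0 head=0 tape=_111[1]___21   (q0,1)→(q0,_,left)
state=q0 head=-1 tape=_11[1]____21   (q0,1)→(q0,_,left)
state=q0 head=-2 tape=_1[1]_____21   (q0,1)→(q0,_,left)
state=q0 head=-3 tape=_[1]______21   (q0,1)→(q0,_,left)
state=q0 head=-4 tape=[_]_______21   (q0,_)→(q0,1,right)
state=q0 head=-3 tape=1[_]______21   (q0,_)→(q0,1,right)
state=q0 head=-2 tape=11[_]_____21   (q0,_)→(q0,1,right)
state=q0 head=-1 tape=111[_]____21   (q0,_)→(q0,1,right)
state=q0 head=0 tape=1111[_]___21   (q0,_)→(q0,1,right)
state=q0 head=1 tape=11111[_]__21   (q0,_)→(q0,1,right)
state=q0 head=2 tape=111111[_]_21   (q0,_)→(q0,1,right)
state=q0 head=3 tape=1111111[_]21   (q0,_)→(q0,1,right)
state=q0 head=4 tape=11111111[2]1
M halts after 36 transitions.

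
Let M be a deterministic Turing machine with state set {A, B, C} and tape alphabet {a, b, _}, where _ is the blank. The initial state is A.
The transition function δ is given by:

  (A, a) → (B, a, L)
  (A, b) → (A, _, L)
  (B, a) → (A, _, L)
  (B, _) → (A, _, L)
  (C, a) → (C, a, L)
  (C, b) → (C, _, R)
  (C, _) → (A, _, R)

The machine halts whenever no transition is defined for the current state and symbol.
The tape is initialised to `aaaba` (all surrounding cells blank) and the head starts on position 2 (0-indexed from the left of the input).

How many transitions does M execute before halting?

state=A head=2 tape=__aa[a]ba   (A,a)→(B,a,L)
state=B head=1 tape=__a[a]aba   (B,a)→(A,_,L)
state=A head=0 tape=__[a]_aba   (A,a)→(B,a,L)
state=B head=-1 tape=_[_]a_aba   (B,_)→(A,_,L)
state=A head=-2 tape=[_]_a_aba
M halts after 4 transitions.

4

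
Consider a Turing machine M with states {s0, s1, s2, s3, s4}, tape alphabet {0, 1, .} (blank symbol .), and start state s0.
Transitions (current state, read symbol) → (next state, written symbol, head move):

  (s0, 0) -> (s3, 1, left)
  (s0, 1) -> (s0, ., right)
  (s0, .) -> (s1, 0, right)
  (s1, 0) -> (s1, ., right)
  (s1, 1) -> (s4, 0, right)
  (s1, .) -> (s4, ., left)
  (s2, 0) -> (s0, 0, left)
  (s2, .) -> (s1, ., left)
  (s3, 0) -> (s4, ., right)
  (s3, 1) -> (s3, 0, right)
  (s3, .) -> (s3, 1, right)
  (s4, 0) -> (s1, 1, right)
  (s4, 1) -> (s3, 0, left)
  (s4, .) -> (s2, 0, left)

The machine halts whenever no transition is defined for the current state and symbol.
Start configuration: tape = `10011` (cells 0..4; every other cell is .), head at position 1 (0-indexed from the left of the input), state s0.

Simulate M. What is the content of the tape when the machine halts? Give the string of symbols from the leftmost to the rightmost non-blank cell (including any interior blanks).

s0 | 1[0]011...   read 0 → write 1, move left, go to s3
s3 | [1]1011...   read 1 → write 0, move right, go to s3
s3 | 0[1]011...   read 1 → write 0, move right, go to s3
s3 | 00[0]11...   read 0 → write ., move right, go to s4
s4 | 00.[1]1...   read 1 → write 0, move left, go to s3
s3 | 00[.]01...   read . → write 1, move right, go to s3
s3 | 001[0]1...   read 0 → write ., move right, go to s4
s4 | 001.[1]...   read 1 → write 0, move left, go to s3
s3 | 001[.]0...   read . → write 1, move right, go to s3
s3 | 0011[0]...   read 0 → write ., move right, go to s4
s4 | 0011.[.]..   read . → write 0, move left, go to s2
s2 | 0011[.]0..   read . → write ., move left, go to s1
s1 | 001[1].0..   read 1 → write 0, move right, go to s4
s4 | 0010[.]0..   read . → write 0, move left, go to s2
s2 | 001[0]00..   read 0 → write 0, move left, go to s0
s0 | 00[1]000..   read 1 → write ., move right, go to s0
s0 | 00.[0]00..   read 0 → write 1, move left, go to s3
s3 | 00[.]100..   read . → write 1, move right, go to s3
s3 | 001[1]00..   read 1 → write 0, move right, go to s3
s3 | 0010[0]0..   read 0 → write ., move right, go to s4
s4 | 0010.[0]..   read 0 → write 1, move right, go to s1
s1 | 0010.1[.].   read . → write ., move left, go to s4
s4 | 0010.[1]..   read 1 → write 0, move left, go to s3
s3 | 0010[.]0..   read . → write 1, move right, go to s3
s3 | 00101[0]..   read 0 → write ., move right, go to s4
s4 | 00101.[.].   read . → write 0, move left, go to s2
s2 | 00101[.]0.   read . → write ., move left, go to s1
s1 | 0010[1].0.   read 1 → write 0, move right, go to s4
s4 | 00100[.]0.   read . → write 0, move left, go to s2
s2 | 0010[0]00.   read 0 → write 0, move left, go to s0
s0 | 001[0]000.   read 0 → write 1, move left, go to s3
s3 | 00[1]1000.   read 1 → write 0, move right, go to s3
s3 | 000[1]000.   read 1 → write 0, move right, go to s3
s3 | 0000[0]00.   read 0 → write ., move right, go to s4
s4 | 0000.[0]0.   read 0 → write 1, move right, go to s1
s1 | 0000.1[0].   read 0 → write ., move right, go to s1
s1 | 0000.1.[.]   read . → write ., move left, go to s4
s4 | 0000.1[.].   read . → write 0, move left, go to s2
s2 | 0000.[1]0.
The non-blank tape span at halt is 0000.10.

0000.10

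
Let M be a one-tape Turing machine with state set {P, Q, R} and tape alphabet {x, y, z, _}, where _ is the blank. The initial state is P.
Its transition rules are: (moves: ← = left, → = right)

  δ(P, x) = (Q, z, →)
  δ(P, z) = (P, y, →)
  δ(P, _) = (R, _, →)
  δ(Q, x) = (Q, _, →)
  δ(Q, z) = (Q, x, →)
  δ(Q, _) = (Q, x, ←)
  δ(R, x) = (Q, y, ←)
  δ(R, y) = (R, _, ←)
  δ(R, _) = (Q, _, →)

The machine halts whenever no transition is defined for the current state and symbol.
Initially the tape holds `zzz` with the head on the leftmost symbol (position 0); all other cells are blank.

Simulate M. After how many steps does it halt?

8

P | [z]zz___   read z → write y, move →, go to P
P | y[z]z___   read z → write y, move →, go to P
P | yy[z]___   read z → write y, move →, go to P
P | yyy[_]__   read _ → write _, move →, go to R
R | yyy_[_]_   read _ → write _, move →, go to Q
Q | yyy__[_]   read _ → write x, move ←, go to Q
Q | yyy_[_]x   read _ → write x, move ←, go to Q
Q | yyy[_]xx   read _ → write x, move ←, go to Q
Q | yy[y]xxx
M halts after 8 transitions.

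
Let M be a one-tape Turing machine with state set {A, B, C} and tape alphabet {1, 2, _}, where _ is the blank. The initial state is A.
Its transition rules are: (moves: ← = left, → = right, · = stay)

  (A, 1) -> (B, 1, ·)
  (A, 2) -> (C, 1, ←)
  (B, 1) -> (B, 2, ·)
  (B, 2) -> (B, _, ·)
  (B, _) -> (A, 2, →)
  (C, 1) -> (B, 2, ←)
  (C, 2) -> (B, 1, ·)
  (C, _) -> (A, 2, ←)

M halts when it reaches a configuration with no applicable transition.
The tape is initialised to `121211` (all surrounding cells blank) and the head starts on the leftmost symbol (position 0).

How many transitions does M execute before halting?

A | [1]21211_   read 1 → write 1, move ·, go to B
B | [1]21211_   read 1 → write 2, move ·, go to B
B | [2]21211_   read 2 → write _, move ·, go to B
B | [_]21211_   read _ → write 2, move →, go to A
A | 2[2]1211_   read 2 → write 1, move ←, go to C
C | [2]11211_   read 2 → write 1, move ·, go to B
B | [1]11211_   read 1 → write 2, move ·, go to B
B | [2]11211_   read 2 → write _, move ·, go to B
B | [_]11211_   read _ → write 2, move →, go to A
A | 2[1]1211_   read 1 → write 1, move ·, go to B
B | 2[1]1211_   read 1 → write 2, move ·, go to B
B | 2[2]1211_   read 2 → write _, move ·, go to B
B | 2[_]1211_   read _ → write 2, move →, go to A
A | 22[1]211_   read 1 → write 1, move ·, go to B
B | 22[1]211_   read 1 → write 2, move ·, go to B
B | 22[2]211_   read 2 → write _, move ·, go to B
B | 22[_]211_   read _ → write 2, move →, go to A
A | 222[2]11_   read 2 → write 1, move ←, go to C
C | 22[2]111_   read 2 → write 1, move ·, go to B
B | 22[1]111_   read 1 → write 2, move ·, go to B
B | 22[2]111_   read 2 → write _, move ·, go to B
B | 22[_]111_   read _ → write 2, move →, go to A
A | 222[1]11_   read 1 → write 1, move ·, go to B
B | 222[1]11_   read 1 → write 2, move ·, go to B
B | 222[2]11_   read 2 → write _, move ·, go to B
B | 222[_]11_   read _ → write 2, move →, go to A
A | 2222[1]1_   read 1 → write 1, move ·, go to B
B | 2222[1]1_   read 1 → write 2, move ·, go to B
B | 2222[2]1_   read 2 → write _, move ·, go to B
B | 2222[_]1_   read _ → write 2, move →, go to A
A | 22222[1]_   read 1 → write 1, move ·, go to B
B | 22222[1]_   read 1 → write 2, move ·, go to B
B | 22222[2]_   read 2 → write _, move ·, go to B
B | 22222[_]_   read _ → write 2, move →, go to A
A | 222222[_]
M halts after 34 transitions.

34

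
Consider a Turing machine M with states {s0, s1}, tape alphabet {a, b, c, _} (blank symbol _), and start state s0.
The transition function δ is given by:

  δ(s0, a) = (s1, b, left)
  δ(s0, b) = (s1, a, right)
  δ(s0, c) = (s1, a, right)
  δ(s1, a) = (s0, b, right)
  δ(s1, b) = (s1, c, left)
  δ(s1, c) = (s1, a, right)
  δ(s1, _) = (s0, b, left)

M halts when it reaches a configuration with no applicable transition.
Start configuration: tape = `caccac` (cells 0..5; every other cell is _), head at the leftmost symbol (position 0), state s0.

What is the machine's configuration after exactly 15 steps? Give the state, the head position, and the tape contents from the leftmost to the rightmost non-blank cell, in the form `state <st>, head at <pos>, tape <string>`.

s0 | [c]accac_   read c → write a, move right, go to s1
s1 | a[a]ccac_   read a → write b, move right, go to s0
s0 | ab[c]cac_   read c → write a, move right, go to s1
s1 | aba[c]ac_   read c → write a, move right, go to s1
s1 | abaa[a]c_   read a → write b, move right, go to s0
s0 | abaab[c]_   read c → write a, move right, go to s1
s1 | abaaba[_]   read _ → write b, move left, go to s0
s0 | abaab[a]b   read a → write b, move left, go to s1
s1 | abaa[b]bb   read b → write c, move left, go to s1
s1 | aba[a]cbb   read a → write b, move right, go to s0
s0 | abab[c]bb   read c → write a, move right, go to s1
s1 | ababa[b]b   read b → write c, move left, go to s1
s1 | abab[a]cb   read a → write b, move right, go to s0
s0 | ababb[c]b   read c → write a, move right, go to s1
s1 | ababba[b]   read b → write c, move left, go to s1
s1 | ababb[a]c
After 15 steps: state s1, head at 5, tape ababbac.

state s1, head at 5, tape ababbac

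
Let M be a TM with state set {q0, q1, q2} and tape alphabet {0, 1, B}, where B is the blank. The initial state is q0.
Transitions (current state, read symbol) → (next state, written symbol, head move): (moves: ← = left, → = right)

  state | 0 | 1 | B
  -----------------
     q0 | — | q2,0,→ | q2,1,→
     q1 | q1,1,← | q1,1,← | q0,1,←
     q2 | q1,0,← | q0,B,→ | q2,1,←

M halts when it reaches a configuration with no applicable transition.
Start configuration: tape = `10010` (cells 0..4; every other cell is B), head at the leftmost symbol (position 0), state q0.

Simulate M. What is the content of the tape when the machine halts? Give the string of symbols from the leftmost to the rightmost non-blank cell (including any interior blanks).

0110010

state=q0 head=0 tape=BB[1]0010   (q0,1)→(q2,0,→)
state=q2 head=1 tape=BB0[0]010   (q2,0)→(q1,0,←)
state=q1 head=0 tape=BB[0]0010   (q1,0)→(q1,1,←)
state=q1 head=-1 tape=B[B]10010   (q1,B)→(q0,1,←)
state=q0 head=-2 tape=[B]110010   (q0,B)→(q2,1,→)
state=q2 head=-1 tape=1[1]10010   (q2,1)→(q0,B,→)
state=q0 head=0 tape=1B[1]0010   (q0,1)→(q2,0,→)
state=q2 head=1 tape=1B0[0]010   (q2,0)→(q1,0,←)
state=q1 head=0 tape=1B[0]0010   (q1,0)→(q1,1,←)
state=q1 head=-1 tape=1[B]10010   (q1,B)→(q0,1,←)
state=q0 head=-2 tape=[1]110010   (q0,1)→(q2,0,→)
state=q2 head=-1 tape=0[1]10010   (q2,1)→(q0,B,→)
state=q0 head=0 tape=0B[1]0010   (q0,1)→(q2,0,→)
state=q2 head=1 tape=0B0[0]010   (q2,0)→(q1,0,←)
state=q1 head=0 tape=0B[0]0010   (q1,0)→(q1,1,←)
state=q1 head=-1 tape=0[B]10010   (q1,B)→(q0,1,←)
state=q0 head=-2 tape=[0]110010
The non-blank tape span at halt is 0110010.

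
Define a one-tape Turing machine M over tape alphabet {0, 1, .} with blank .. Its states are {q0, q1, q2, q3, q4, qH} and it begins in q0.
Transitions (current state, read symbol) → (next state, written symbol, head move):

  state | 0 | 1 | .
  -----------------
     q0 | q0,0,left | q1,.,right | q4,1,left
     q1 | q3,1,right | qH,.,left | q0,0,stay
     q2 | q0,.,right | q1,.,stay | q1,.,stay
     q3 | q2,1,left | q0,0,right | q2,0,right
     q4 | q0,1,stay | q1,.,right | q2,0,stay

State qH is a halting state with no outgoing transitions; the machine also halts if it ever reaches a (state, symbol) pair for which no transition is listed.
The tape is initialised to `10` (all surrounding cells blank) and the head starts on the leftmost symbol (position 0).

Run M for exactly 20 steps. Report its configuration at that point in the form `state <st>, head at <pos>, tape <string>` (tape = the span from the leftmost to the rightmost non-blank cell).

state q4, head at 3, tape 101

q0 | [1]0...   read 1 → write ., move right, go to q1
q1 | .[0]...   read 0 → write 1, move right, go to q3
q3 | .1[.]..   read . → write 0, move right, go to q2
q2 | .10[.].   read . → write ., move stay, go to q1
q1 | .10[.].   read . → write 0, move stay, go to q0
q0 | .10[0].   read 0 → write 0, move left, go to q0
q0 | .1[0]0.   read 0 → write 0, move left, go to q0
q0 | .[1]00.   read 1 → write ., move right, go to q1
q1 | ..[0]0.   read 0 → write 1, move right, go to q3
q3 | ..1[0].   read 0 → write 1, move left, go to q2
q2 | ..[1]1.   read 1 → write ., move stay, go to q1
q1 | ..[.]1.   read . → write 0, move stay, go to q0
q0 | ..[0]1.   read 0 → write 0, move left, go to q0
q0 | .[.]01.   read . → write 1, move left, go to q4
q4 | [.]101.   read . → write 0, move stay, go to q2
q2 | [0]101.   read 0 → write ., move right, go to q0
q0 | .[1]01.   read 1 → write ., move right, go to q1
q1 | ..[0]1.   read 0 → write 1, move right, go to q3
q3 | ..1[1].   read 1 → write 0, move right, go to q0
q0 | ..10[.]   read . → write 1, move left, go to q4
q4 | ..1[0]1
After 20 steps: state q4, head at 3, tape 101.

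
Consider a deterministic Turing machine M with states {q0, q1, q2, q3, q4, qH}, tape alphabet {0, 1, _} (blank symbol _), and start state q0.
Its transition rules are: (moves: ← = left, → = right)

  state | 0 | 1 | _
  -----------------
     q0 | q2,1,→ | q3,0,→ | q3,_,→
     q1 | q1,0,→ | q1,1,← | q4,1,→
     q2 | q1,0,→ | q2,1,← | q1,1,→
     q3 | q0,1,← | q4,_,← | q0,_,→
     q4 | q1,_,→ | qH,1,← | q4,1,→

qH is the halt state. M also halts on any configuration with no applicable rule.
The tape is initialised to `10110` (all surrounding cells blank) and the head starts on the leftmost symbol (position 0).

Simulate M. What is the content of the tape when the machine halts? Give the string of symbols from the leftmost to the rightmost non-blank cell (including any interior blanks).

1111110

state=q0 head=0 tape=__[1]0110   (q0,1)→(q3,0,→)
state=q3 head=1 tape=__0[0]110   (q3,0)→(q0,1,←)
state=q0 head=0 tape=__[0]1110   (q0,0)→(q2,1,→)
state=q2 head=1 tape=__1[1]110   (q2,1)→(q2,1,←)
state=q2 head=0 tape=__[1]1110   (q2,1)→(q2,1,←)
state=q2 head=-1 tape=_[_]11110   (q2,_)→(q1,1,→)
state=q1 head=0 tape=_1[1]1110   (q1,1)→(q1,1,←)
state=q1 head=-1 tape=_[1]11110   (q1,1)→(q1,1,←)
state=q1 head=-2 tape=[_]111110   (q1,_)→(q4,1,→)
state=q4 head=-1 tape=1[1]11110   (q4,1)→(qH,1,←)
state=qH head=-2 tape=[1]111110
The non-blank tape span at halt is 1111110.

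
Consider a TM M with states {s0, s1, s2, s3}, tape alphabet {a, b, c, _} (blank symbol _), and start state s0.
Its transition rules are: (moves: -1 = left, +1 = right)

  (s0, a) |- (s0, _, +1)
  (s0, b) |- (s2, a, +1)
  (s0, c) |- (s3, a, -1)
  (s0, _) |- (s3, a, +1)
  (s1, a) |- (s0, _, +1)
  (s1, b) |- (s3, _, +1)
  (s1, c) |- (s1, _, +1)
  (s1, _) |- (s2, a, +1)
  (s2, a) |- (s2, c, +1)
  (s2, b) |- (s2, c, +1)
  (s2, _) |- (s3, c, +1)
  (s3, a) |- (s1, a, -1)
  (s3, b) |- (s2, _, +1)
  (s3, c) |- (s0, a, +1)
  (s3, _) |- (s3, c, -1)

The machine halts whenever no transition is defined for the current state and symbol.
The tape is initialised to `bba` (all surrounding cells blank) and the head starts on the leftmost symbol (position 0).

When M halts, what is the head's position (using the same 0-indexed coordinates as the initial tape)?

s0 | [b]ba____   read b → write a, move +1, go to s2
s2 | a[b]a____   read b → write c, move +1, go to s2
s2 | ac[a]____   read a → write c, move +1, go to s2
s2 | acc[_]___   read _ → write c, move +1, go to s3
s3 | accc[_]__   read _ → write c, move -1, go to s3
s3 | acc[c]c__   read c → write a, move +1, go to s0
s0 | acca[c]__   read c → write a, move -1, go to s3
s3 | acc[a]a__   read a → write a, move -1, go to s1
s1 | ac[c]aa__   read c → write _, move +1, go to s1
s1 | ac_[a]a__   read a → write _, move +1, go to s0
s0 | ac__[a]__   read a → write _, move +1, go to s0
s0 | ac___[_]_   read _ → write a, move +1, go to s3
s3 | ac___a[_]   read _ → write c, move -1, go to s3
s3 | ac___[a]c   read a → write a, move -1, go to s1
s1 | ac__[_]ac   read _ → write a, move +1, go to s2
s2 | ac__a[a]c   read a → write c, move +1, go to s2
s2 | ac__ac[c]
At halt the head is at cell 6.

6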